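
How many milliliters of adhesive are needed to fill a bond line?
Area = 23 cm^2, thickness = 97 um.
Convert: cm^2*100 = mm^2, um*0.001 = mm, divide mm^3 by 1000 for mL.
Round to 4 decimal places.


= (23 * 100) * (97 * 0.001) / 1000
= 0.2231 mL

0.2231


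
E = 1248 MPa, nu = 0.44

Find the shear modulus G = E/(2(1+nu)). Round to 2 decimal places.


G = 1248 / (2 * 1.44)
= 433.33 MPa

433.33


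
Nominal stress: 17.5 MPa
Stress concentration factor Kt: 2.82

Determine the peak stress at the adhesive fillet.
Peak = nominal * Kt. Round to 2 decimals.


Peak stress = 17.5 * 2.82
= 49.35 MPa

49.35


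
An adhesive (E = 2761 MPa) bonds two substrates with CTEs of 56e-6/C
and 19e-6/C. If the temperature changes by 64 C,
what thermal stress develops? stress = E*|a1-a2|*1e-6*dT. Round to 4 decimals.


Stress = 2761 * |56 - 19| * 1e-6 * 64
= 6.5380 MPa

6.5380


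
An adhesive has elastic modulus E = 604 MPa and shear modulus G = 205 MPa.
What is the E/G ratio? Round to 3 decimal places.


E/G = 604 / 205 = 2.946

2.946


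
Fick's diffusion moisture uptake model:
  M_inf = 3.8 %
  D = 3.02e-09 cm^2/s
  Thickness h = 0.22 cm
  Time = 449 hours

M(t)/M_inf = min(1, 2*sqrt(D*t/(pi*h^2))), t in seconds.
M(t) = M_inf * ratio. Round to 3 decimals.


t_sec = 449 * 3600 = 1616400
ratio = 2*sqrt(3.02e-09*1616400/(pi*0.22^2))
= min(1, 0.358352)
= 0.358352
M(t) = 3.8 * 0.358352 = 1.362 %

1.362


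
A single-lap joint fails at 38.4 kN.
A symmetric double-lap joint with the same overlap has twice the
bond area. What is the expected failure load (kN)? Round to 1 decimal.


Double-lap load = 2 * 38.4 = 76.8 kN

76.8


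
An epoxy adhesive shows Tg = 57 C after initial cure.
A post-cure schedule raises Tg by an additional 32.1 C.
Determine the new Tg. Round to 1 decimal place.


New Tg = 57 + 32.1
= 89.1 C

89.1


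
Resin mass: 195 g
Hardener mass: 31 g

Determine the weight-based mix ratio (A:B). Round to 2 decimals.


Ratio = 195 / 31 = 6.29

6.29


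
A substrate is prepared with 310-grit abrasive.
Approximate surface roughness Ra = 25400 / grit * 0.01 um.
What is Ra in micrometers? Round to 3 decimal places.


Ra = 25400 / 310 * 0.01 = 0.819 um

0.819


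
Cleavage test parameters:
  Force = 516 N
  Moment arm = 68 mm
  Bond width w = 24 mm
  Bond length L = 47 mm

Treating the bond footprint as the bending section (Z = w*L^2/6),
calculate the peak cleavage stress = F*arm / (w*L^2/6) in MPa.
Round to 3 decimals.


M = 516 * 68 = 35088 N*mm
Z = 24 * 47^2 / 6 = 53016 / 6 mm^3
sigma = M / Z = 6 * 35088 / 53016 = 210528 / 53016
= 3.971 MPa

3.971


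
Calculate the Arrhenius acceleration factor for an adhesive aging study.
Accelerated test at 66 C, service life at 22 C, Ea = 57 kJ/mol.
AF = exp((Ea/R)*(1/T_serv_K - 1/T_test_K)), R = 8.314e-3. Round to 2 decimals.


T_test = 339.15 K, T_serv = 295.15 K
Ea/R = 57 / 0.008314 = 6855.91
AF = exp(6855.91 * (1/295.15 - 1/339.15))
= 20.36

20.36


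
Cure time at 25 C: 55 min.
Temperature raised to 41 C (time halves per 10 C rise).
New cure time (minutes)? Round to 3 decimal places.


Acceleration factor = 2^(16/10) = 3.0314
New time = 55 / 3.0314 = 18.143 min

18.143


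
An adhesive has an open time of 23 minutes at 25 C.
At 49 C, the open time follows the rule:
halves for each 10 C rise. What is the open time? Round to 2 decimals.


Factor = 2^((49-25)/10) = 5.2780
Open time = 23 / 5.2780 = 4.36 min

4.36


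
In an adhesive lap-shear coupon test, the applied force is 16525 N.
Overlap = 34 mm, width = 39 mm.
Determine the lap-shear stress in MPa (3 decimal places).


stress = F / (overlap * width)
= 16525 / (34 * 39)
= 12.462 MPa

12.462


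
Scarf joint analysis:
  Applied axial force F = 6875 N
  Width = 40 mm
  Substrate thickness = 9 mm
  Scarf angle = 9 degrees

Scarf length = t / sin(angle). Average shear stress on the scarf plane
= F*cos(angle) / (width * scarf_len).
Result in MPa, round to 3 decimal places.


Scarf length = 9 / sin(9 deg) = 57.5321 mm
cos(9 deg) = 0.987688
Shear = 6875 * 0.987688 / (40 * 57.5321)
= 2.951 MPa

2.951


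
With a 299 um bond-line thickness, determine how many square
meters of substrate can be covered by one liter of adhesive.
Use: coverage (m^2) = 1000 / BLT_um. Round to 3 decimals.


Coverage = 1000 / 299 = 3.344 m^2

3.344


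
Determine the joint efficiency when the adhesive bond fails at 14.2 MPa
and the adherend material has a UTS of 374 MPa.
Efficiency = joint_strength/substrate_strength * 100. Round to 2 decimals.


Joint efficiency = 14.2 / 374 * 100
= 3.80%

3.80


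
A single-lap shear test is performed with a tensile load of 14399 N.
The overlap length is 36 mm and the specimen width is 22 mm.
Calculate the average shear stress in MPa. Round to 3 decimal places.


Shear stress = F / (overlap * width)
= 14399 / (36 * 22)
= 14399 / 792
= 18.181 MPa

18.181


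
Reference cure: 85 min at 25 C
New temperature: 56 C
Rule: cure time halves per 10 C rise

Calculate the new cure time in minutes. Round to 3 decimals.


factor = 2^((56-25)/10) = 8.5742
t_new = 85 / 8.5742 = 9.913 min

9.913


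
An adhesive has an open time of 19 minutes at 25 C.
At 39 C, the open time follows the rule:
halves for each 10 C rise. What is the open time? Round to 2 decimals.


Factor = 2^((39-25)/10) = 2.6390
Open time = 19 / 2.6390 = 7.20 min

7.20


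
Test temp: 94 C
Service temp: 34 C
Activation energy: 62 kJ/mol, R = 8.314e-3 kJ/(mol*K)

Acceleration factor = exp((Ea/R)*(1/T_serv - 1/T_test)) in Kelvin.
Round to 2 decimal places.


AF = exp((62/0.008314)*(1/307.15 - 1/367.15))
= 52.86

52.86


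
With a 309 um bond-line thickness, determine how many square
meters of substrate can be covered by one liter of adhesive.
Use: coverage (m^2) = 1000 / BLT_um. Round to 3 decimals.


Coverage = 1000 / 309 = 3.236 m^2

3.236


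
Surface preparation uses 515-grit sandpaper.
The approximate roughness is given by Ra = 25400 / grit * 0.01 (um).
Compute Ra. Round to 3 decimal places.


Ra = 25400 / 515 * 0.01
= 254 / 515
= 0.493 um

0.493


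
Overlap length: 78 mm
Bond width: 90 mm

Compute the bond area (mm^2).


Bond area = 78 * 90 = 7020 mm^2

7020


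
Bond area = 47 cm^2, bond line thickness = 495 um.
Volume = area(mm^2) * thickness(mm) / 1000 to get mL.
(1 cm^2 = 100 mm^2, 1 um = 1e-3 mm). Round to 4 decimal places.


area_mm2 = 47 * 100 = 4700
blt_mm = 495 * 1e-3 = 0.495
vol_mm3 = 4700 * 0.495 = 2326.5
vol_mL = 2326.5 / 1000 = 2.3265 mL

2.3265


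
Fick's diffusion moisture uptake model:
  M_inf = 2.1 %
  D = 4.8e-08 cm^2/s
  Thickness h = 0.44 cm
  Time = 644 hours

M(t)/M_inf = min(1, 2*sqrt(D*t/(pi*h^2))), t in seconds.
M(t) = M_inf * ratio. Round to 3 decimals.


t_sec = 644 * 3600 = 2318400
ratio = 2*sqrt(4.8e-08*2318400/(pi*0.44^2))
= min(1, 0.855494)
= 0.855494
M(t) = 2.1 * 0.855494 = 1.797 %

1.797


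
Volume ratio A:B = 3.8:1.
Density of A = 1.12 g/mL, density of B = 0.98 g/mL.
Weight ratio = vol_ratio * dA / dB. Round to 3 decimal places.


Wt ratio = 3.8 * 1.12 / 0.98
= 4.343

4.343


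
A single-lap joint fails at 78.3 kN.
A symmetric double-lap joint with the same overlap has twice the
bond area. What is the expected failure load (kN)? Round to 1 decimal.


Double-lap load = 2 * 78.3 = 156.6 kN

156.6


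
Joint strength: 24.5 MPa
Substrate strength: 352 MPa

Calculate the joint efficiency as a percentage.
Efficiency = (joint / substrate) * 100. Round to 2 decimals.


Efficiency = (24.5 / 352) * 100 = 6.96%

6.96


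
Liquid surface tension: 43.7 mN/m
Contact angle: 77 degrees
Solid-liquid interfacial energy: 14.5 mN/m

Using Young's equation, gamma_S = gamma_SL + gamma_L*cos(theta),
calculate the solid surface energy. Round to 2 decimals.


gamma_S = 14.5 + 43.7 * cos(77)
= 24.33 mN/m

24.33


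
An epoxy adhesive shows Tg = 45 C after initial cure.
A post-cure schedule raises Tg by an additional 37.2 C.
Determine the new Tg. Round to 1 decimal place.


New Tg = 45 + 37.2
= 82.2 C

82.2


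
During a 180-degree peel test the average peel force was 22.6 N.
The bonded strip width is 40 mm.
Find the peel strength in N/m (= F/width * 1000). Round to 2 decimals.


Peel strength = F/width * 1000
= 22.6 / 40 * 1000
= 565.00 N/m

565.00


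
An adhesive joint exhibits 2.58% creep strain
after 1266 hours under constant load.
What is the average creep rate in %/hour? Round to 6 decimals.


Creep rate = strain / time
= 2.58 / 1266
= 0.002038 %/h

0.002038


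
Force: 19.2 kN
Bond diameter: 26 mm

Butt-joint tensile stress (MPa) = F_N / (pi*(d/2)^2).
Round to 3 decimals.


F_N = 19.2 * 1000 = 19200.0 N
A = pi*(13.0)^2 = 530.9292 mm^2
stress = 19200.0 / 530.9292 = 36.163 MPa

36.163


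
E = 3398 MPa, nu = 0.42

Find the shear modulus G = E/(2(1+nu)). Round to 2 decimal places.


G = 3398 / (2 * 1.42)
= 1196.48 MPa

1196.48


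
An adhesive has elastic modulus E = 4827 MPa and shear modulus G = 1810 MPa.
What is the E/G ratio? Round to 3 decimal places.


E/G = 4827 / 1810 = 2.667

2.667


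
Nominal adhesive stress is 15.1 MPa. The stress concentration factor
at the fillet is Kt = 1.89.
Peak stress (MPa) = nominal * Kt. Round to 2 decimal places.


Peak = 15.1 * 1.89 = 28.54 MPa

28.54


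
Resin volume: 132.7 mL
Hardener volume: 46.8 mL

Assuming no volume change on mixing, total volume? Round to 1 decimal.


V_total = 132.7 + 46.8 = 179.5 mL

179.5


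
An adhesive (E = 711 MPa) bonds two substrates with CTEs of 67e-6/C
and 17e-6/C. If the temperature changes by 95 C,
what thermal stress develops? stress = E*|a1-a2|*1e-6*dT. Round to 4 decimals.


Stress = 711 * |67 - 17| * 1e-6 * 95
= 3.3773 MPa

3.3773


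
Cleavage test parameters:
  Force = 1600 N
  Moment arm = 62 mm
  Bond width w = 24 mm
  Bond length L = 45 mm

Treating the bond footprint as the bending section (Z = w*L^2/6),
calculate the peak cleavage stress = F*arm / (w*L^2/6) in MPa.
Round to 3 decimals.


M = 1600 * 62 = 99200 N*mm
Z = 24 * 45^2 / 6 = 48600 / 6 mm^3
sigma = M / Z = 6 * 99200 / 48600 = 595200 / 48600
= 12.247 MPa

12.247


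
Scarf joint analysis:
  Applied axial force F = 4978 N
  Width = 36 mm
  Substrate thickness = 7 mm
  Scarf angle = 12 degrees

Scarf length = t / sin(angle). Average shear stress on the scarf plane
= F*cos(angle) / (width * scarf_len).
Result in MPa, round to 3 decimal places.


Scarf length = 7 / sin(12 deg) = 33.6681 mm
cos(12 deg) = 0.978148
Shear = 4978 * 0.978148 / (36 * 33.6681)
= 4.017 MPa

4.017


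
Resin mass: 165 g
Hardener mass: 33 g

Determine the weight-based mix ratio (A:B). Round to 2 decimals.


Ratio = 165 / 33 = 5.00

5.00


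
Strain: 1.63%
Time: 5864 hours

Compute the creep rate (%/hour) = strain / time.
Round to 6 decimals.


Creep rate = 1.63 / 5864
= 0.000278 %/h

0.000278


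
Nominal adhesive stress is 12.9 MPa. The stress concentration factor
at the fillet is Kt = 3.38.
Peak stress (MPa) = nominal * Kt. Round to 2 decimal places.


Peak = 12.9 * 3.38 = 43.60 MPa

43.60


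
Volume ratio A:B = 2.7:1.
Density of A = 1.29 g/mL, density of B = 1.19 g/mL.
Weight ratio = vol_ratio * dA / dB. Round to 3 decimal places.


Wt ratio = 2.7 * 1.29 / 1.19
= 2.927

2.927


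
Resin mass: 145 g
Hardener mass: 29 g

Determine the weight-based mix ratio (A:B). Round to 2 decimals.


Ratio = 145 / 29 = 5.00

5.00


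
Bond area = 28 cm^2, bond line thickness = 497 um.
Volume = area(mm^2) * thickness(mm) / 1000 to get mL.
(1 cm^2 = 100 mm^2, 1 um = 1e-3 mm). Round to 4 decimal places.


area_mm2 = 28 * 100 = 2800
blt_mm = 497 * 1e-3 = 0.497
vol_mm3 = 2800 * 0.497 = 1391.6
vol_mL = 1391.6 / 1000 = 1.3916 mL

1.3916


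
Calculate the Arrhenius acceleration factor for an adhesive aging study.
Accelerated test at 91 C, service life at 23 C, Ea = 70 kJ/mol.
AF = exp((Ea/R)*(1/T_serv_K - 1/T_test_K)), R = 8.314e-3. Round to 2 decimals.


T_test = 364.15 K, T_serv = 296.15 K
Ea/R = 70 / 0.008314 = 8419.53
AF = exp(8419.53 * (1/296.15 - 1/364.15))
= 202.13

202.13


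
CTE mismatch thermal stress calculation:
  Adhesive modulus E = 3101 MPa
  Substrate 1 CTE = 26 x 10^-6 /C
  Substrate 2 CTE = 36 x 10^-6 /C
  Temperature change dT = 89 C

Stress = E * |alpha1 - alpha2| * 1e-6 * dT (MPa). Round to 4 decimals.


delta_alpha = |26 - 36| = 10 x 10^-6/C
Stress = 3101 * 10e-6 * 89
= 2.7599 MPa

2.7599


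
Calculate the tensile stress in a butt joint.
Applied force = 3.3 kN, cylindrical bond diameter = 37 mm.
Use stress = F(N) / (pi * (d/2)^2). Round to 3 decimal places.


A = pi * 18.5^2 = 1075.2101 mm^2
sigma = 3300.0 / 1075.2101 = 3.069 MPa

3.069


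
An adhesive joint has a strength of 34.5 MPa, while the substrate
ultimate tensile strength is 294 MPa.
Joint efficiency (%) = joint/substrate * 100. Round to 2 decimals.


Efficiency = 34.5 / 294 * 100
= 11.73%

11.73


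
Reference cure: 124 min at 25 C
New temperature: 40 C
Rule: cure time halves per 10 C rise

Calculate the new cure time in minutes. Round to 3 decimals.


factor = 2^((40-25)/10) = 2.8284
t_new = 124 / 2.8284 = 43.841 min

43.841


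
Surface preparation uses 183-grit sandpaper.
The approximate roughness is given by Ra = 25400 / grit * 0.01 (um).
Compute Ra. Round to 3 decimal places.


Ra = 25400 / 183 * 0.01
= 254 / 183
= 1.388 um

1.388


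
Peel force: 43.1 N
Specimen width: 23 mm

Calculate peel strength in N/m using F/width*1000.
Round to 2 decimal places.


Peel strength = 43.1 / 23 * 1000 = 1873.91 N/m

1873.91


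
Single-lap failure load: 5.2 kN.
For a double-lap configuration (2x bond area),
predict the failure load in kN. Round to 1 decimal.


Failure load = 5.2 * 2 = 10.4 kN

10.4


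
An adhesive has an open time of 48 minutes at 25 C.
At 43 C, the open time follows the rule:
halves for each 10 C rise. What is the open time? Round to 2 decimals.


Factor = 2^((43-25)/10) = 3.4822
Open time = 48 / 3.4822 = 13.78 min

13.78


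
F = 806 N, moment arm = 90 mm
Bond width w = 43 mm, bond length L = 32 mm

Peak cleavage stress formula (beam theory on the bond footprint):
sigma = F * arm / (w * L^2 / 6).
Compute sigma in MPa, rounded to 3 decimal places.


sigma = (806 * 90) / (43 * 1024 / 6)
= 72540 * 6 / 44032
= 435240 / 44032
= 9.885 MPa

9.885


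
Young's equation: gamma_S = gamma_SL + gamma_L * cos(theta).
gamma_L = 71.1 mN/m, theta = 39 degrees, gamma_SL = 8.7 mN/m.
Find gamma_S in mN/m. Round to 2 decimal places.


cos(39 deg) = 0.777146
gamma_S = 8.7 + 71.1 * 0.777146
= 63.96 mN/m

63.96


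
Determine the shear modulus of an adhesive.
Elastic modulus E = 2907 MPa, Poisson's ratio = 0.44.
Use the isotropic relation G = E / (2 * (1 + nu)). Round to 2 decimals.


G = 2907 / (2*(1+0.44)) = 2907 / 2.88
= 1009.38 MPa

1009.38


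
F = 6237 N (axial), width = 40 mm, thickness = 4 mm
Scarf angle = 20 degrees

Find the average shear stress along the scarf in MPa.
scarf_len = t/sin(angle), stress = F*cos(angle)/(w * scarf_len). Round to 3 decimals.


scarf_len = 4/sin(20 deg) = 11.6952
cos(20 deg) = 0.939693
stress = 6237*0.939693/(40*11.6952) = 12.528 MPa

12.528


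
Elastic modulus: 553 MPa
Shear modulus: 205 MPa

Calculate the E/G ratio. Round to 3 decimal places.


E / G = 553 / 205 = 2.698

2.698


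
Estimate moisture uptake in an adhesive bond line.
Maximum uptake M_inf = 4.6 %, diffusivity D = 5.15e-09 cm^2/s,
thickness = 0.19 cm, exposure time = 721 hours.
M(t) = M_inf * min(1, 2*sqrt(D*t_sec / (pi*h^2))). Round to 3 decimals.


Convert time: 721 h = 2595600 s
ratio = min(1, 2*sqrt(5.15e-09*2595600/(pi*0.19^2)))
= 0.686632
M(t) = 4.6 * 0.686632 = 3.159%

3.159


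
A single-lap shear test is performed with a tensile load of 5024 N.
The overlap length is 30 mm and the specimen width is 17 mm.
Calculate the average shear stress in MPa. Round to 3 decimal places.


Shear stress = F / (overlap * width)
= 5024 / (30 * 17)
= 5024 / 510
= 9.851 MPa

9.851


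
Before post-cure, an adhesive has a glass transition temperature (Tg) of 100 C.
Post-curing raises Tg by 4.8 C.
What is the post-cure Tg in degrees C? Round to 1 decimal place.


Tg_post = Tg_base + delta_Tg
= 100 + 4.8
= 104.8 C

104.8


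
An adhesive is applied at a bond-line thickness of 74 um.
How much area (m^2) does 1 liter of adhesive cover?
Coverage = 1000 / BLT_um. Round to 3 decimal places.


Coverage = 1000 / 74 = 13.514 m^2

13.514


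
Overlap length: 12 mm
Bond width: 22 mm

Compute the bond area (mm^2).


Bond area = 12 * 22 = 264 mm^2

264


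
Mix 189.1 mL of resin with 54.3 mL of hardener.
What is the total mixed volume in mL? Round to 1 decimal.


Total = 189.1 + 54.3 = 243.4 mL

243.4


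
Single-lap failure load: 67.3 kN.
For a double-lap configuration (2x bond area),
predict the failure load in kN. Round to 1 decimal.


Failure load = 67.3 * 2 = 134.6 kN

134.6


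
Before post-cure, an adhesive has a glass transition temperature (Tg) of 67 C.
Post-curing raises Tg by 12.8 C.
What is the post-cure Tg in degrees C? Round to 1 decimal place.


Tg_post = Tg_base + delta_Tg
= 67 + 12.8
= 79.8 C

79.8


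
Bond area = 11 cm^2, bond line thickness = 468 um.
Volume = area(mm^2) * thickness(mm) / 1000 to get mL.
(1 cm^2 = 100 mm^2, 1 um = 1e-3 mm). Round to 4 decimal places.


area_mm2 = 11 * 100 = 1100
blt_mm = 468 * 1e-3 = 0.468
vol_mm3 = 1100 * 0.468 = 514.8
vol_mL = 514.8 / 1000 = 0.5148 mL

0.5148


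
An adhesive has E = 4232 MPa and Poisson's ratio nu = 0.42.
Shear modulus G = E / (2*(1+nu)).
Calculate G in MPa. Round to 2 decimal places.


G = 4232 / (2*(1+0.42))
= 4232 / 2.84
= 1490.14 MPa

1490.14


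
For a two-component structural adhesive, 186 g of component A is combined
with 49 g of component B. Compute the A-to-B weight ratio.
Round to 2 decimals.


Weight ratio A:B = 186 / 49
= 3.80

3.80


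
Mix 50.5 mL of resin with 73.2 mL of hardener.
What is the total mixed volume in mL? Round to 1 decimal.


Total = 50.5 + 73.2 = 123.7 mL

123.7


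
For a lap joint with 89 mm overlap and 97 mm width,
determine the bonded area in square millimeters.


Area = 89 * 97 = 8633 mm^2

8633


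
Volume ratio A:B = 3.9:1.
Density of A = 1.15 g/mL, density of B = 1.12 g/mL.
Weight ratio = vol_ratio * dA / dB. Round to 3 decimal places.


Wt ratio = 3.9 * 1.15 / 1.12
= 4.004

4.004


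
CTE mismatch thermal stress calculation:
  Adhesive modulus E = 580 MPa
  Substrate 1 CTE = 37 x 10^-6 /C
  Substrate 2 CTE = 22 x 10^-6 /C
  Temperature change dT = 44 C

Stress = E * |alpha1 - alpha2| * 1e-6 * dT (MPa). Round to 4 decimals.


delta_alpha = |37 - 22| = 15 x 10^-6/C
Stress = 580 * 15e-6 * 44
= 0.3828 MPa

0.3828


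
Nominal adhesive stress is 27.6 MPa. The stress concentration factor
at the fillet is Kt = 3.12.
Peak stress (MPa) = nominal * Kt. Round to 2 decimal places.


Peak = 27.6 * 3.12 = 86.11 MPa

86.11


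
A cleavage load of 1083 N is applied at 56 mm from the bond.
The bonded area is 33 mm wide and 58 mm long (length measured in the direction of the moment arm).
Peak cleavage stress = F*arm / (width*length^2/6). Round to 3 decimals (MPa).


Moment = 1083 * 56 = 60648 N*mm
Section modulus = 33 * 3364 / 6 = 111012 / 6 mm^3
Stress = 60648 / (111012 / 6) = 363888 / 111012
= 3.278 MPa

3.278


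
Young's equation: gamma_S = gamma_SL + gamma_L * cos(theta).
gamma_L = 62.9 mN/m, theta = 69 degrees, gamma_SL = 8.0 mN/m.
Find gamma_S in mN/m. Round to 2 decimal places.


cos(69 deg) = 0.358368
gamma_S = 8.0 + 62.9 * 0.358368
= 30.54 mN/m

30.54


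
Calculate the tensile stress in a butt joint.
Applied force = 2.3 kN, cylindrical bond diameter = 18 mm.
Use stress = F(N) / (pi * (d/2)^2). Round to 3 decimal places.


A = pi * 9.0^2 = 254.4690 mm^2
sigma = 2300.0 / 254.4690 = 9.038 MPa

9.038


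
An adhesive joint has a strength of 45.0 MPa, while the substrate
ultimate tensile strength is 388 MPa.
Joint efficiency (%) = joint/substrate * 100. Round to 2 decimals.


Efficiency = 45.0 / 388 * 100
= 11.60%

11.60


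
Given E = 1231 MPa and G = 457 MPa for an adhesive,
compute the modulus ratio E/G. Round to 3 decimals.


E/G ratio = 1231 / 457 = 2.694

2.694


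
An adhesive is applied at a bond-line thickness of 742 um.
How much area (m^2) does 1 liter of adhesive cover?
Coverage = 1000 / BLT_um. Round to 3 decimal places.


Coverage = 1000 / 742 = 1.348 m^2

1.348


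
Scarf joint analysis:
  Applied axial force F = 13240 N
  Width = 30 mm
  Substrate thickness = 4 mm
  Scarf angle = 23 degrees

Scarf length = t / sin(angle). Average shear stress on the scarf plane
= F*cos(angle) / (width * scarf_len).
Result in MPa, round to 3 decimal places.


Scarf length = 4 / sin(23 deg) = 10.2372 mm
cos(23 deg) = 0.920505
Shear = 13240 * 0.920505 / (30 * 10.2372)
= 39.684 MPa

39.684


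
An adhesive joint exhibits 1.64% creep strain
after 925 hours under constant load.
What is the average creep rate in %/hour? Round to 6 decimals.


Creep rate = strain / time
= 1.64 / 925
= 0.001773 %/h

0.001773


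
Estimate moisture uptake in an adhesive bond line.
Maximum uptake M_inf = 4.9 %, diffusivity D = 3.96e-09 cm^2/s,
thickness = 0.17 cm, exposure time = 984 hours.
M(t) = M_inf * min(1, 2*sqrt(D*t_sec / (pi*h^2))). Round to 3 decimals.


Convert time: 984 h = 3542400 s
ratio = min(1, 2*sqrt(3.96e-09*3542400/(pi*0.17^2)))
= 0.786145
M(t) = 4.9 * 0.786145 = 3.852%

3.852


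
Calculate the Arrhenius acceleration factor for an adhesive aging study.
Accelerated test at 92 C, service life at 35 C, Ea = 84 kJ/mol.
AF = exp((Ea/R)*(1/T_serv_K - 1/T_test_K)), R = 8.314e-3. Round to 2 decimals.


T_test = 365.15 K, T_serv = 308.15 K
Ea/R = 84 / 0.008314 = 10103.44
AF = exp(10103.44 * (1/308.15 - 1/365.15))
= 167.02

167.02


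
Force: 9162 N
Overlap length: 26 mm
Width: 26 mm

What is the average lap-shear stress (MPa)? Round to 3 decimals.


Average shear stress = F / (overlap * width)
= 9162 / (26 * 26)
= 13.553 MPa

13.553


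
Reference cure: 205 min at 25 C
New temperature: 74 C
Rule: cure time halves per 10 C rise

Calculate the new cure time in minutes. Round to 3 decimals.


factor = 2^((74-25)/10) = 29.8571
t_new = 205 / 29.8571 = 6.866 min

6.866


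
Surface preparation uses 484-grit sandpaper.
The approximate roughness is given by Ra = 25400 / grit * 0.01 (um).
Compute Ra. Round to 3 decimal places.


Ra = 25400 / 484 * 0.01
= 254 / 484
= 0.525 um

0.525


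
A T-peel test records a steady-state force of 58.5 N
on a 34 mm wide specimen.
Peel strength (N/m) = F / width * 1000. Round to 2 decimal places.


Peel strength = 58.5 / 34 * 1000
= 1720.59 N/m

1720.59


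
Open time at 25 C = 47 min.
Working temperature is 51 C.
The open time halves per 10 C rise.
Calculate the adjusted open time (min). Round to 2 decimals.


factor = 2^((51 - 25) / 10) = 6.0629
ot = 47 / 6.0629 = 7.75 min

7.75


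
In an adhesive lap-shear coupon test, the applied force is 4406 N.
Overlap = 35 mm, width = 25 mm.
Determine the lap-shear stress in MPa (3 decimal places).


stress = F / (overlap * width)
= 4406 / (35 * 25)
= 5.035 MPa

5.035


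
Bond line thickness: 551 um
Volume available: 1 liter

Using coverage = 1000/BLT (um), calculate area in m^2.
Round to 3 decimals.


1 L = 1e6 mm^3, thickness = 551 um = 0.551 mm
Area = 1e6 / 0.551 mm^2 = (1e6 / 0.551) / 1e6 m^2 = 1000 / 551 m^2
= 1.815 m^2

1.815


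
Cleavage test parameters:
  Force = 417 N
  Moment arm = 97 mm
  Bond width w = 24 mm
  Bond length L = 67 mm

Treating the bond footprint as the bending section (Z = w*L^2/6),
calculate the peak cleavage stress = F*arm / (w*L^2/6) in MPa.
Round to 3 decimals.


M = 417 * 97 = 40449 N*mm
Z = 24 * 67^2 / 6 = 107736 / 6 mm^3
sigma = M / Z = 6 * 40449 / 107736 = 242694 / 107736
= 2.253 MPa

2.253


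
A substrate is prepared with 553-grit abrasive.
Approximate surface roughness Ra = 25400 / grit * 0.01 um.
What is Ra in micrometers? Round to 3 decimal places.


Ra = 25400 / 553 * 0.01 = 0.459 um

0.459


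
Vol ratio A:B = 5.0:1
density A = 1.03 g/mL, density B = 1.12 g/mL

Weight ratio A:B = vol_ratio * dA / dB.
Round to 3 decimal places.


Weight ratio = 5.0 * 1.03 / 1.12
= 4.598

4.598


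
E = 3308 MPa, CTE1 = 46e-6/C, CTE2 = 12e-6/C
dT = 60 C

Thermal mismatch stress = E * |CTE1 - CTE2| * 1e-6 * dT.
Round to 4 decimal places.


= 3308 * 34e-6 * 60
= 6.7483 MPa

6.7483


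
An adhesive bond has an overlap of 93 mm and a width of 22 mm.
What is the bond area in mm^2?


Bond area = overlap * width
= 93 * 22
= 2046 mm^2

2046


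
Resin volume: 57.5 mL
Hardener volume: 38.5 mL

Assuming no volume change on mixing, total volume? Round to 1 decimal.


V_total = 57.5 + 38.5 = 96.0 mL

96.0


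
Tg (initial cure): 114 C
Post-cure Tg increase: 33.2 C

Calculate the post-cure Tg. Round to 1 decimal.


Post-cure Tg = 114 + 33.2 = 147.2 C

147.2


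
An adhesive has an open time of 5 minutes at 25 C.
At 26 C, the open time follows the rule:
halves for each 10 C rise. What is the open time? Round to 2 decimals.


Factor = 2^((26-25)/10) = 1.0718
Open time = 5 / 1.0718 = 4.67 min

4.67


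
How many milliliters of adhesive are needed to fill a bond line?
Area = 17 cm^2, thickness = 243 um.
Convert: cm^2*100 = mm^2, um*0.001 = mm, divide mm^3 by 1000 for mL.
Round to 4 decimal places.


= (17 * 100) * (243 * 0.001) / 1000
= 0.4131 mL

0.4131


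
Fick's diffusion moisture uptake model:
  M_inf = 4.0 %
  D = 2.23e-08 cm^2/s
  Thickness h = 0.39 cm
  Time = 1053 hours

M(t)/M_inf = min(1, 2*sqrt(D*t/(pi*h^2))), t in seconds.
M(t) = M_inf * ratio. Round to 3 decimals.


t_sec = 1053 * 3600 = 3790800
ratio = 2*sqrt(2.23e-08*3790800/(pi*0.39^2))
= min(1, 0.841218)
= 0.841218
M(t) = 4.0 * 0.841218 = 3.365 %

3.365


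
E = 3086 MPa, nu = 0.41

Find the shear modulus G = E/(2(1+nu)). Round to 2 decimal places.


G = 3086 / (2 * 1.41)
= 1094.33 MPa

1094.33


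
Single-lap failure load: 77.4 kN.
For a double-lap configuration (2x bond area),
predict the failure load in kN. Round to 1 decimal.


Failure load = 77.4 * 2 = 154.8 kN

154.8


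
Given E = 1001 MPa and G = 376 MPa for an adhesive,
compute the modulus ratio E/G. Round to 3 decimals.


E/G ratio = 1001 / 376 = 2.662

2.662


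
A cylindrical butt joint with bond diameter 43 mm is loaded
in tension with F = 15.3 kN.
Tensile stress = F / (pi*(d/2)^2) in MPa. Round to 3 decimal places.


Area = pi * (43/2)^2 = 1452.2012 mm^2
Stress = 15.3*1000 / 1452.2012
= 10.536 MPa

10.536


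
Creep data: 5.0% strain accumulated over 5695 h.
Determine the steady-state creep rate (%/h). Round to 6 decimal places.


Rate = 5.0 / 5695 = 0.000878 %/h

0.000878


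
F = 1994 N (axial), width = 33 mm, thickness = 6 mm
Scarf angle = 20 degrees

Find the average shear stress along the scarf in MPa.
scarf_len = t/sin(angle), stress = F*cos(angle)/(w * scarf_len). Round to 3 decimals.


scarf_len = 6/sin(20 deg) = 17.5428
cos(20 deg) = 0.939693
stress = 1994*0.939693/(33*17.5428) = 3.237 MPa

3.237


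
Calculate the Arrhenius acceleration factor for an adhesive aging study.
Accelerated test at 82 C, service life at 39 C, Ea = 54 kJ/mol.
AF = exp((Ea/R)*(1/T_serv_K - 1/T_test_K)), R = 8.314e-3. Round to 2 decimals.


T_test = 355.15 K, T_serv = 312.15 K
Ea/R = 54 / 0.008314 = 6495.07
AF = exp(6495.07 * (1/312.15 - 1/355.15))
= 12.42

12.42


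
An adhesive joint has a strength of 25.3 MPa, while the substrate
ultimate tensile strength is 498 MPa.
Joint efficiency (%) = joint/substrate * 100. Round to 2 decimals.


Efficiency = 25.3 / 498 * 100
= 5.08%

5.08


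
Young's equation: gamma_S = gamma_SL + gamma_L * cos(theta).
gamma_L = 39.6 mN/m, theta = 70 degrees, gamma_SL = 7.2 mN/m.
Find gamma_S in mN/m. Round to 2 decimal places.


cos(70 deg) = 0.342020
gamma_S = 7.2 + 39.6 * 0.342020
= 20.74 mN/m

20.74


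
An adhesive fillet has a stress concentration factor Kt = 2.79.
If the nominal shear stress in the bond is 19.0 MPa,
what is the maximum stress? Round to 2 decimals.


Max stress = 19.0 * 2.79 = 53.01 MPa

53.01


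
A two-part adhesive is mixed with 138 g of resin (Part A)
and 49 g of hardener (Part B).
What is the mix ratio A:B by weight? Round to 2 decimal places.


Mix ratio = mass_A / mass_B
= 138 / 49
= 2.82

2.82


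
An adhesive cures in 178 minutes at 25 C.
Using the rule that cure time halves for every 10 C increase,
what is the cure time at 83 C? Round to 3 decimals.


Factor = 2^((83 - 25) / 10) = 55.7152
Cure time = 178 / 55.7152
= 3.195 minutes

3.195


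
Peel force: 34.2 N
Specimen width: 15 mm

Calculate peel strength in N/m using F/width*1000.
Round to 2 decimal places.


Peel strength = 34.2 / 15 * 1000 = 2280.00 N/m

2280.00


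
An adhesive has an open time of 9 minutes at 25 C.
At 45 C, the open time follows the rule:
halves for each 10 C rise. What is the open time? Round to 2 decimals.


Factor = 2^((45-25)/10) = 4.0000
Open time = 9 / 4.0000 = 2.25 min

2.25


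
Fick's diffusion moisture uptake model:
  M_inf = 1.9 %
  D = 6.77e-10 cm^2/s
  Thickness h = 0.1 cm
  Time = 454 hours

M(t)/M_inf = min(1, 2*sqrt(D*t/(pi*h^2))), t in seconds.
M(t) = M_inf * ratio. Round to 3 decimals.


t_sec = 454 * 3600 = 1634400
ratio = 2*sqrt(6.77e-10*1634400/(pi*0.1^2))
= min(1, 0.375343)
= 0.375343
M(t) = 1.9 * 0.375343 = 0.713 %

0.713


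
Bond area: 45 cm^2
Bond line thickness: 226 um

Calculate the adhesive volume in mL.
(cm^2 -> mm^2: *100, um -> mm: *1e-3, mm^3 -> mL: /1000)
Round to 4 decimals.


V = 45*100 * 226*1e-3 / 1000
= 1.0170 mL

1.0170


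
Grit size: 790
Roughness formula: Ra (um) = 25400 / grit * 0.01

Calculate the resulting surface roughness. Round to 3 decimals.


Ra = 25400 / 790 * 0.01
= 0.322 um

0.322


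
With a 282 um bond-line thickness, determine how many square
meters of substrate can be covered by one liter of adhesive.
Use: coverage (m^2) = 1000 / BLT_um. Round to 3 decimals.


Coverage = 1000 / 282 = 3.546 m^2

3.546


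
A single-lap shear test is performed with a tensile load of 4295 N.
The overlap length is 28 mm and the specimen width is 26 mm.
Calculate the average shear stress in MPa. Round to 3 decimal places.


Shear stress = F / (overlap * width)
= 4295 / (28 * 26)
= 4295 / 728
= 5.900 MPa

5.900


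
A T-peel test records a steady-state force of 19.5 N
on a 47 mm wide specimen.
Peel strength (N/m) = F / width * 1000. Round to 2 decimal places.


Peel strength = 19.5 / 47 * 1000
= 414.89 N/m

414.89


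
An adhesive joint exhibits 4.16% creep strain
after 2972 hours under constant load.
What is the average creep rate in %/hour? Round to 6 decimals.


Creep rate = strain / time
= 4.16 / 2972
= 0.001400 %/h

0.001400


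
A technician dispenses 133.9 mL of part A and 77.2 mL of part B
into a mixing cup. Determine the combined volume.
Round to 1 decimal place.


Combined volume = 133.9 + 77.2
= 211.1 mL

211.1


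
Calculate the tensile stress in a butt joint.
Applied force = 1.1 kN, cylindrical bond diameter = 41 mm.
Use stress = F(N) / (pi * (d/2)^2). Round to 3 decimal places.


A = pi * 20.5^2 = 1320.2543 mm^2
sigma = 1100.0 / 1320.2543 = 0.833 MPa

0.833


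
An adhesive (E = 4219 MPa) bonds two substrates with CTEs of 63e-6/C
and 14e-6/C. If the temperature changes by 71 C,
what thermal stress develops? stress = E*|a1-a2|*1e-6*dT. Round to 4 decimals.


Stress = 4219 * |63 - 14| * 1e-6 * 71
= 14.6779 MPa

14.6779


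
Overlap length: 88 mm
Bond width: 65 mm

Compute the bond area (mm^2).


Bond area = 88 * 65 = 5720 mm^2

5720


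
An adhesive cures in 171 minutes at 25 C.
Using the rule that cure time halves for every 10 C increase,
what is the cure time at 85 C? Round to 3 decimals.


Factor = 2^((85 - 25) / 10) = 64.0000
Cure time = 171 / 64.0000
= 2.672 minutes

2.672


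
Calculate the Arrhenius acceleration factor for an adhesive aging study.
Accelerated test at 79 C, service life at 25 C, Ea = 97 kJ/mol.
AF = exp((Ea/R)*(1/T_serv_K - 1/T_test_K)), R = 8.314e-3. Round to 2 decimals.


T_test = 352.15 K, T_serv = 298.15 K
Ea/R = 97 / 0.008314 = 11667.07
AF = exp(11667.07 * (1/298.15 - 1/352.15))
= 403.66

403.66


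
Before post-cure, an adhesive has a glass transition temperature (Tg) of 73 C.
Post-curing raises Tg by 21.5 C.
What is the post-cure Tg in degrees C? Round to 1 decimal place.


Tg_post = Tg_base + delta_Tg
= 73 + 21.5
= 94.5 C

94.5


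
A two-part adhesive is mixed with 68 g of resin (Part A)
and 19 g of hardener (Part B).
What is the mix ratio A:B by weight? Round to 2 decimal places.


Mix ratio = mass_A / mass_B
= 68 / 19
= 3.58

3.58


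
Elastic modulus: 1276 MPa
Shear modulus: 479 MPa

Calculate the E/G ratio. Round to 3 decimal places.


E / G = 1276 / 479 = 2.664

2.664


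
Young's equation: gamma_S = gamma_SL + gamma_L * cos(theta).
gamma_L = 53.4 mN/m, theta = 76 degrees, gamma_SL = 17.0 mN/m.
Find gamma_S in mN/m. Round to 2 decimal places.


cos(76 deg) = 0.241922
gamma_S = 17.0 + 53.4 * 0.241922
= 29.92 mN/m

29.92


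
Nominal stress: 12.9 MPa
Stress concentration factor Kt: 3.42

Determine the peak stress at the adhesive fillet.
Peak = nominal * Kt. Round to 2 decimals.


Peak stress = 12.9 * 3.42
= 44.12 MPa

44.12


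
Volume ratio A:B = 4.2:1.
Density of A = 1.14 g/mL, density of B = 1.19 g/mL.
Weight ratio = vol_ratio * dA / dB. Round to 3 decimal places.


Wt ratio = 4.2 * 1.14 / 1.19
= 4.024

4.024


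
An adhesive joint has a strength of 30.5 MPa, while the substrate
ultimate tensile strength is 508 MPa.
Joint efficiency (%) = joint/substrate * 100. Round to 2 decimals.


Efficiency = 30.5 / 508 * 100
= 6.00%

6.00


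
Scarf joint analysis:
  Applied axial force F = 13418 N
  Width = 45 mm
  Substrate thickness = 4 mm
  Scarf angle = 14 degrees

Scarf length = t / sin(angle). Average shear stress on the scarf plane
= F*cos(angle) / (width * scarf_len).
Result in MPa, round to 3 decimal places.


Scarf length = 4 / sin(14 deg) = 16.5343 mm
cos(14 deg) = 0.970296
Shear = 13418 * 0.970296 / (45 * 16.5343)
= 17.498 MPa

17.498


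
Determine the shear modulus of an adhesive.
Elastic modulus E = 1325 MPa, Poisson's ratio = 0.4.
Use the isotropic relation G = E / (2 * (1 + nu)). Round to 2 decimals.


G = 1325 / (2*(1+0.4)) = 1325 / 2.80
= 473.21 MPa

473.21


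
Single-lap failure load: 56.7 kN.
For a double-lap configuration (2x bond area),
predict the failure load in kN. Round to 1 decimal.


Failure load = 56.7 * 2 = 113.4 kN

113.4


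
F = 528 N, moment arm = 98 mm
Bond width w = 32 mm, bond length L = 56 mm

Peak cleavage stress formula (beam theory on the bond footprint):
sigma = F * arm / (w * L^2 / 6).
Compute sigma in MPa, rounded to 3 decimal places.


sigma = (528 * 98) / (32 * 3136 / 6)
= 51744 * 6 / 100352
= 310464 / 100352
= 3.094 MPa

3.094


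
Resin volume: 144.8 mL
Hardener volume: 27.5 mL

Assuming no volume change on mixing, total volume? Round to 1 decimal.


V_total = 144.8 + 27.5 = 172.3 mL

172.3


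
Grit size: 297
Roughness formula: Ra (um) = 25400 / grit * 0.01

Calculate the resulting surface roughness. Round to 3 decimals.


Ra = 25400 / 297 * 0.01
= 0.855 um

0.855


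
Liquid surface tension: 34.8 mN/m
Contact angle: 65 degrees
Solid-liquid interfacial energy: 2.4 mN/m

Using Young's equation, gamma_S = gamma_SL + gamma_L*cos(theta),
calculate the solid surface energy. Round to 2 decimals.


gamma_S = 2.4 + 34.8 * cos(65)
= 17.11 mN/m

17.11


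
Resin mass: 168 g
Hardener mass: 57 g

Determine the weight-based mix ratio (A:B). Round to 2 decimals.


Ratio = 168 / 57 = 2.95

2.95


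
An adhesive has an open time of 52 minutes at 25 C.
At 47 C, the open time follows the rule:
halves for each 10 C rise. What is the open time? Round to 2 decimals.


Factor = 2^((47-25)/10) = 4.5948
Open time = 52 / 4.5948 = 11.32 min

11.32


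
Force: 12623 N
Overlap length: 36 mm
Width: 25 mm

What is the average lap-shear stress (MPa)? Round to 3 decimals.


Average shear stress = F / (overlap * width)
= 12623 / (36 * 25)
= 14.026 MPa

14.026


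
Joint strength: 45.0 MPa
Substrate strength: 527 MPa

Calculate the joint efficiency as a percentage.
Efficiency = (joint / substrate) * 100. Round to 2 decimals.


Efficiency = (45.0 / 527) * 100 = 8.54%

8.54


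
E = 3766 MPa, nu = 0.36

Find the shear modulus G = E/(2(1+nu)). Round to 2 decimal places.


G = 3766 / (2 * 1.36)
= 1384.56 MPa

1384.56


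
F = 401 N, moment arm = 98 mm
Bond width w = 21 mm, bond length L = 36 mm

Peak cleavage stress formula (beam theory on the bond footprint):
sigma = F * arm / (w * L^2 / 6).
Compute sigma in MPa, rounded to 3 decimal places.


sigma = (401 * 98) / (21 * 1296 / 6)
= 39298 * 6 / 27216
= 235788 / 27216
= 8.664 MPa

8.664


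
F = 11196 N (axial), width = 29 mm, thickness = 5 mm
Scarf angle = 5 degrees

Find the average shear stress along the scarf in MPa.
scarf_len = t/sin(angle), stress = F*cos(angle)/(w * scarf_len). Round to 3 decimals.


scarf_len = 5/sin(5 deg) = 57.3686
cos(5 deg) = 0.996195
stress = 11196*0.996195/(29*57.3686) = 6.704 MPa

6.704


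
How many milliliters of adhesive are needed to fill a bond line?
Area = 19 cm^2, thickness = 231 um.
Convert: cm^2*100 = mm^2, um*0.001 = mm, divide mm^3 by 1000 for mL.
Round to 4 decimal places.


= (19 * 100) * (231 * 0.001) / 1000
= 0.4389 mL

0.4389


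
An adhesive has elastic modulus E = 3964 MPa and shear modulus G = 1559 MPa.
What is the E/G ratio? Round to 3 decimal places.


E/G = 3964 / 1559 = 2.543

2.543


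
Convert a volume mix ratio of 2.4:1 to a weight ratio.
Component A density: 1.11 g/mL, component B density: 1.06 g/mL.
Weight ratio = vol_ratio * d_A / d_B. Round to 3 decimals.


= 2.4 * 1.11 / 1.06 = 2.513

2.513


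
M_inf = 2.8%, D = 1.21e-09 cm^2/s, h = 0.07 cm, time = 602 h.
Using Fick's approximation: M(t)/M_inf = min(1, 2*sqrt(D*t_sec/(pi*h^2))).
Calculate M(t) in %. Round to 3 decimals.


t = 2167200 s
ratio = min(1, 2*sqrt(1.21e-09*2167200/(pi*0.0049)))
= 0.825466
M(t) = 2.8 * 0.825466 = 2.311%

2.311


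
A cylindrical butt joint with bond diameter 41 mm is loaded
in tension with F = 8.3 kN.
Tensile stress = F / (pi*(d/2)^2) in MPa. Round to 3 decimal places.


Area = pi * (41/2)^2 = 1320.2543 mm^2
Stress = 8.3*1000 / 1320.2543
= 6.287 MPa

6.287


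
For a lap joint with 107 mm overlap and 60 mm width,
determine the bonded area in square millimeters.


Area = 107 * 60 = 6420 mm^2

6420


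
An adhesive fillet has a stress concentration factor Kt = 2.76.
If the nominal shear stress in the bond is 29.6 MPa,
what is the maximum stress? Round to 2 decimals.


Max stress = 29.6 * 2.76 = 81.70 MPa

81.70


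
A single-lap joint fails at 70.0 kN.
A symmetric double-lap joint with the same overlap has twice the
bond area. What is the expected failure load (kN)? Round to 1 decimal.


Double-lap load = 2 * 70.0 = 140.0 kN

140.0


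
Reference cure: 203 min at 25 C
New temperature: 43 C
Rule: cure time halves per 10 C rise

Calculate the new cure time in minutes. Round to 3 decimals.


factor = 2^((43-25)/10) = 3.4822
t_new = 203 / 3.4822 = 58.296 min

58.296


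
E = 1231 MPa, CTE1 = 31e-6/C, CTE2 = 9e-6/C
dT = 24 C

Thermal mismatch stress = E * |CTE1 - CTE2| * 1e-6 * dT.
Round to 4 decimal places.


= 1231 * 22e-6 * 24
= 0.6500 MPa

0.6500


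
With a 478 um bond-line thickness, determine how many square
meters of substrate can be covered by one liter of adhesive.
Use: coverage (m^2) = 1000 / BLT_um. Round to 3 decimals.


Coverage = 1000 / 478 = 2.092 m^2

2.092
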